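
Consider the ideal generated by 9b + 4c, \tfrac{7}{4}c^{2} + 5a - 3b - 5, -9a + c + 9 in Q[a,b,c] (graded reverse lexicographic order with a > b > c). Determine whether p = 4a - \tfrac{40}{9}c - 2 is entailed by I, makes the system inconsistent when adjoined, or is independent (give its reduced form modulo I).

First compute the reduced Gröbner basis of I by Buchberger's algorithm.
f_1 = 9b + 4c, LT = b.
f_2 = \tfrac{7}{4}c^{2} + 5a - 3b - 5, LT = c^{2}.
f_3 = -9a + c + 9, LT = a.

The S-polynomials (S(f_1,f_2), S(f_1,f_3), S(f_2,f_3)) all reduce to 0 modulo the current basis, so we have a Gröbner basis.
Inter-reduce: drop elements whose leading term is divisible by another's, tail-reduce, and make monic.
Reduced Gröbner basis: {c^{2} + \tfrac{68}{63}c, a - \tfrac{1}{9}c - 1, b + \tfrac{4}{9}c}.
Label its elements g_1 = c^{2} + \tfrac{68}{63}c, g_2 = a - \tfrac{1}{9}c - 1, g_3 = b + \tfrac{4}{9}c.

Reduce p = 4a - \tfrac{40}{9}c - 2 modulo G:
  leading term a: subtract (4)·g_2 from 4a - \tfrac{40}{9}c - 2 → -4c + 2
  leading term c: no divisor's leading term divides it; move -4c to the remainder.
  leading term 1: no divisor's leading term divides it; move 2 to the remainder.
  normal form = -4c + 2.
The normal form is nonzero, so p ∉ I. Since p minus its normal form lies in I, I + (p) = I + (r) where r = -4c + 2; decide whether this ideal is the whole ring.
Run Buchberger on G together with r (pairs among the g_i already reduce to 0 since G is a Gröbner basis):
g_1 = c^{2} + \tfrac{68}{63}c, LT = c^{2}.
g_2 = a - \tfrac{1}{9}c - 1, LT = a.
g_3 = b + \tfrac{4}{9}c, LT = b.
r = -4c + 2, LT = c.

S(g_1,r): lcm = c^{2}. S = \tfrac{199}{126}c.
  reduce S modulo (g_1, g_2, g_3, r):
  remainder \tfrac{199}{252} ≠ 0; add m_5 = \tfrac{199}{252} to the basis.

The other S-polynomials (S(g_1,g_2), S(g_1,g_3), S(g_2,g_3), S(g_2,r), S(g_3,r), S(g_1,m_5), S(g_2,m_5), S(g_3,m_5), S(r,m_5)) all reduce to 0 modulo the current basis, so we have a Gröbner basis.
Inter-reduce: drop elements whose leading term is divisible by another's, tail-reduce, and make monic.
Reduced Gröbner basis: {1}.
The reduced Gröbner basis of I + (p) is {1}: the ideal is the whole ring, so the enlarged system has no common solution — adjoining p is inconsistent.

Adjoining 4a - \tfrac{40}{9}c - 2 makes the ideal the whole ring: the system is inconsistent.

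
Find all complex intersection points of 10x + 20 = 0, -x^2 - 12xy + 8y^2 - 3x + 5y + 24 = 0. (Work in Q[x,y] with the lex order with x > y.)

{(-2, -2), (-2, -13/8)}

Compute a lex Gröbner basis by Buchberger's algorithm.
f_1 = 10x + 20, LT = x.
f_2 = -x^2 - 12xy - 3x + 8y^2 + 5y + 24, LT = x^2.

S(f_1,f_2): lcm = x^2. S = -12xy - x + 8y^2 + 5y + 24.
  reduce S modulo (f_1, f_2):
  remainder 8y^2 + 29y + 26 ≠ 0; add h_3 = 8y^2 + 29y + 26 to the basis.

The other S-polynomials (S(f_1,h_3), S(f_2,h_3)) all reduce to 0 modulo the current basis, so we have a Gröbner basis.
Inter-reduce: drop elements whose leading term is divisible by another's, tail-reduce, and make monic.
Reduced Gröbner basis: {x + 2, y^2 + 29/8y + 13/4}.

From the last basis element, y^2 + 29/8y + 13/4 = 0, so y takes values in {-2, -13/8}. Each choice, substituted upward through the basis, yields the corresponding point(s) of the solution set.
  y = -2: the earlier basis element becomes x + 2 = 0, giving x = -2 — point (-2, -2).
  y = -13/8: the earlier basis element becomes x + 2 = 0, giving x = -2 — point (-2, -13/8).
This is the nonlinear analogue of row-reducing a linear system.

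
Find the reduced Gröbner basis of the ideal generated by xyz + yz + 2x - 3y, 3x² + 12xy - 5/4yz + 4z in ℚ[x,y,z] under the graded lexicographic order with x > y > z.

G = {y²z² + 48/5y²z - 16/5yz² - 36/5xy - 144/5y² - ⅖yz - 24/5x + 36/5y - 32/5z, xyz + yz + 2x - 3y, x² + 4xy - 5/12yz + 4/3z}

f_1 = xyz + yz + 2x - 3y, LT = xyz.
f_2 = 3x² + 12xy - 5/4yz + 4z, LT = x².

S(f_1,f_2): lcm = x²yz. S = -4xy²z + 5/12y²z² + xyz - 4/3yz² + 2x² - 3xy.
  leading term xy²z: subtract (-4y)·f_1 from -4xy²z + 5/12y²z² + xyz - 4/3yz² + 2x² - 3xy → 5/12y²z² + xyz + 4y²z - 4/3yz² + 2x² + 5xy - 12y²
  leading term y²z²: no divisor's leading term divides it; move 5/12y²z² to the remainder.
  leading term xyz: subtract (1)·f_1 from xyz + 4y²z - 4/3yz² + 2x² + 5xy - 12y² → 4y²z - 4/3yz² + 2x² + 5xy - 12y² - yz - 2x + 3y
  leading term y²z: no divisor's leading term divides it; move 4y²z to the remainder.
  leading term yz²: no divisor's leading term divides it; move -4/3yz² to the remainder.
  leading term x²: subtract (⅔)·f_2 from 2x² + 5xy - 12y² - yz - 2x + 3y → -3xy - 12y² - ⅙yz - 2x + 3y - 8/3z
  leading term xy: no divisor's leading term divides it; move -3xy to the remainder.
  leading term y²: no divisor's leading term divides it; move -12y² to the remainder.
  leading term yz: no divisor's leading term divides it; move -⅙yz to the remainder.
  leading term x: no divisor's leading term divides it; move -2x to the remainder.
  leading term y: no divisor's leading term divides it; move 3y to the remainder.
  leading term z: no divisor's leading term divides it; move -8/3z to the remainder.
  remainder 5/12y²z² + 4y²z - 4/3yz² - 3xy - 12y² - ⅙yz - 2x + 3y - 8/3z ≠ 0; add g_3 = 5/12y²z² + 4y²z - 4/3yz² - 3xy - 12y² - ⅙yz - 2x + 3y - 8/3z to the basis.

S(f_1,g_3): lcm = xy²z². S = -48/5xy²z + 16/5xyz² + y²z² + 36/5x²y + 144/5xy² + 12/5xyz - 3y²z + 24/5x² - 36/5xy + 32/5xz.
  leading term xy²z: subtract (-48/5y)·f_1 from -48/5xy²z + 16/5xyz² + y²z² + 36/5x²y + 144/5xy² + 12/5xyz - 3y²z + 24/5x² - 36/5xy + 32/5xz → 16/5xyz² + y²z² + 36/5x²y + 144/5xy² + 12/5xyz + 33/5y²z + 24/5x² + 12xy + 32/5xz - 144/5y²
  leading term xyz²: subtract (16/5z)·f_1 from 16/5xyz² + y²z² + 36/5x²y + 144/5xy² + 12/5xyz + 33/5y²z + 24/5x² + 12xy + 32/5xz - 144/5y² → y²z² + 36/5x²y + 144/5xy² + 12/5xyz + 33/5y²z - 16/5yz² + 24/5x² + 12xy - 144/5y² + 48/5yz
  leading term y²z²: subtract (12/5)·g_3 from y²z² + 36/5x²y + 144/5xy² + 12/5xyz + 33/5y²z - 16/5yz² + 24/5x² + 12xy - 144/5y² + 48/5yz → 36/5x²y + 144/5xy² + 12/5xyz - 3y²z + 24/5x² + 96/5xy + 10yz + 24/5x - 36/5y + 32/5z
  leading term x²y: subtract (12/5y)·f_2 from 36/5x²y + 144/5xy² + 12/5xyz - 3y²z + 24/5x² + 96/5xy + 10yz + 24/5x - 36/5y + 32/5z → 12/5xyz + 24/5x² + 96/5xy + ⅖yz + 24/5x - 36/5y + 32/5z
  leading term xyz: subtract (12/5)·f_1 from 12/5xyz + 24/5x² + 96/5xy + ⅖yz + 24/5x - 36/5y + 32/5z → 24/5x² + 96/5xy - 2yz + 32/5z
  leading term x²: subtract (8/5)·f_2 from 24/5x² + 96/5xy - 2yz + 32/5z → 0
  remainder 0.

S(f_2,g_3): leading monomials are coprime, so the S-polynomial reduces to 0 (Buchberger's first criterion).
Every S-polynomial of the final basis reduces to 0, so we have a Gröbner basis.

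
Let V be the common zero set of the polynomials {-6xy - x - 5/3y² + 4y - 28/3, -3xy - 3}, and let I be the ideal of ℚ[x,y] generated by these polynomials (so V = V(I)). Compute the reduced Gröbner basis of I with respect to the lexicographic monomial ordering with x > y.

G = {x + 5/3y² - 4y + 10/3, y³ - 12/5y² + 2y - ⅗}

f_1 = -6xy - x - 5/3y² + 4y - 28/3, LT = xy.
f_2 = -3xy - 3, LT = xy.

S(f_1,f_2): lcm = xy. S = ⅙x + 5/18y² - ⅔y + 5/9.
  leading term x: no divisor's leading term divides it; move ⅙x to the remainder.
  leading term y²: no divisor's leading term divides it; move 5/18y² to the remainder.
  leading term y: no divisor's leading term divides it; move -⅔y to the remainder.
  leading term 1: no divisor's leading term divides it; move 5/9 to the remainder.
  remainder ⅙x + 5/18y² - ⅔y + 5/9 ≠ 0; add g_3 = ⅙x + 5/18y² - ⅔y + 5/9 to the basis.

S(f_1,g_3): lcm = xy. S = ⅙x - 5/3y³ + 77/18y² - 4y + 14/9.
  leading term x: subtract (1)·g_3 from ⅙x - 5/3y³ + 77/18y² - 4y + 14/9 → -5/3y³ + 4y² - 10/3y + 1
  leading term y³: no divisor's leading term divides it; move -5/3y³ to the remainder.
  leading term y²: no divisor's leading term divides it; move 4y² to the remainder.
  leading term y: no divisor's leading term divides it; move -10/3y to the remainder.
  leading term 1: no divisor's leading term divides it; move 1 to the remainder.
  remainder -5/3y³ + 4y² - 10/3y + 1 ≠ 0; add g_4 = -5/3y³ + 4y² - 10/3y + 1 to the basis.

The other S-polynomials (S(f_2,g_3), S(f_1,g_4), S(f_2,g_4), S(g_3,g_4)) all reduce to 0 modulo the current basis, so we have a Gröbner basis.
Inter-reduce: drop elements whose leading term is divisible by another's, tail-reduce, and make monic.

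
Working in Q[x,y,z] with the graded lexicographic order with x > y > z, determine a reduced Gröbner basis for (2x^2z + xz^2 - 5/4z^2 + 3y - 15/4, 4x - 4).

f_1 = 2x^2z + xz^2 - 5/4z^2 + 3y - 15/4, LT = x^2z.
f_2 = 4x - 4, LT = x.

S(f_1,f_2): lcm = x^2z. S = 1/2xz^2 + xz - 5/8z^2 + 3/2y - 15/8.
  leading term xz^2: subtract (1/8z^2)·f_2 from 1/2xz^2 + xz - 5/8z^2 + 3/2y - 15/8 → xz - 1/8z^2 + 3/2y - 15/8
  leading term xz: subtract (1/4z)·f_2 from xz - 1/8z^2 + 3/2y - 15/8 → -1/8z^2 + 3/2y + z - 15/8
  leading term z^2: no divisor's leading term divides it; move -1/8z^2 to the remainder.
  leading term y: no divisor's leading term divides it; move 3/2y to the remainder.
  leading term z: no divisor's leading term divides it; move z to the remainder.
  leading term 1: no divisor's leading term divides it; move -15/8 to the remainder.
  remainder -1/8z^2 + 3/2y + z - 15/8 ≠ 0; add g_3 = -1/8z^2 + 3/2y + z - 15/8 to the basis.

S(f_1,g_3): lcm = x^2z^2. S = 1/2xz^3 + 12x^2y + 8x^2z - 5/8z^3 - 15x^2 + 3/2yz - 15/8z.
  leading term xz^3: subtract (1/8z^3)·f_2 from 1/2xz^3 + 12x^2y + 8x^2z - 5/8z^3 - 15x^2 + 3/2yz - 15/8z → 12x^2y + 8x^2z - 1/8z^3 - 15x^2 + 3/2yz - 15/8z
  leading term x^2y: subtract (3xy)·f_2 from 12x^2y + 8x^2z - 1/8z^3 - 15x^2 + 3/2yz - 15/8z → 8x^2z - 1/8z^3 - 15x^2 + 12xy + 3/2yz - 15/8z
  leading term x^2z: subtract (4)·f_1 from 8x^2z - 1/8z^3 - 15x^2 + 12xy + 3/2yz - 15/8z → -4xz^2 - 1/8z^3 - 15x^2 + 12xy + 3/2yz + 5z^2 - 12y - 15/8z + 15
  leading term xz^2: subtract (-z^2)·f_2 from -4xz^2 - 1/8z^3 - 15x^2 + 12xy + 3/2yz + 5z^2 - 12y - 15/8z + 15 → -1/8z^3 - 15x^2 + 12xy + 3/2yz + z^2 - 12y - 15/8z + 15
  leading term z^3: subtract (z)·g_3 from -1/8z^3 - 15x^2 + 12xy + 3/2yz + z^2 - 12y - 15/8z + 15 → -15x^2 + 12xy - 12y + 15
  leading term x^2: subtract (-15/4x)·f_2 from -15x^2 + 12xy - 12y + 15 → 12xy - 15x - 12y + 15
  leading term xy: subtract (3y)·f_2 from 12xy - 15x - 12y + 15 → -15x + 15
  leading term x: subtract (-15/4)·f_2 from -15x + 15 → 0
  remainder 0.

S(f_2,g_3): leading monomials are coprime, so the S-polynomial reduces to 0 (Buchberger's first criterion).
Every S-polynomial of the final basis reduces to 0, so we have a Gröbner basis.
Inter-reduce: drop elements whose leading term is divisible by another's, tail-reduce, and make monic.

G = {z^2 - 12y - 8z + 15, x - 1}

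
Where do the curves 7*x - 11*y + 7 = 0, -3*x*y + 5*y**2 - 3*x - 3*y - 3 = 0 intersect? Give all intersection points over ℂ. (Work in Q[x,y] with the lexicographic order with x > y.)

Compute a lex Gröbner basis by Buchberger's algorithm.
f_1 = 7*x - 11*y + 7, LT = x.
f_2 = -3*x*y - 3*x + 5*y**2 - 3*y - 3, LT = x*y.

S(f_1,f_2): lcm = x*y. S = -x + 2/21*y**2 - 1.
  leading term x: subtract (-1/7)·f_1 from -x + 2/21*y**2 - 1 → 2/21*y**2 - 11/7*y
  leading term y**2: no divisor's leading term divides it; move 2/21*y**2 to the remainder.
  leading term y: no divisor's leading term divides it; move -11/7*y to the remainder.
  remainder 2/21*y**2 - 11/7*y ≠ 0; add h_3 = 2/21*y**2 - 11/7*y to the basis.

The other S-polynomials (S(f_1,h_3), S(f_2,h_3)) all reduce to 0 modulo the current basis, so we have a Gröbner basis.
Inter-reduce: drop elements whose leading term is divisible by another's, tail-reduce, and make monic.
Reduced Gröbner basis: {x - 11/7*y + 1, y**2 - 33/2*y}.

From the last basis element, y**2 - 33/2*y = 0, so y takes values in {0, 33/2}. Each choice, substituted upward through the basis, yields the corresponding point(s) of the solution set.
  y = 0: the earlier basis element becomes x + 1 = 0, giving x = -1 — point (-1, 0).
  y = 33/2: the earlier basis element becomes x - 349/14 = 0, giving x = 349/14 — point (349/14, 33/2).
Zero-dimensionality of the ideal guarantees finitely many solutions over ℂ.

{(-1, 0), (349/14, 33/2)}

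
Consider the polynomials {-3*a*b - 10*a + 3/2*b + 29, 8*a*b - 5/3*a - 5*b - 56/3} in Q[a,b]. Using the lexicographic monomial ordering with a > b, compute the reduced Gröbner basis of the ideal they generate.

G = {a + 3/85*b - 176/85, b**2 - 247/6*b + 235/3}

f_1 = -3*a*b - 10*a + 3/2*b + 29, LT = a*b.
f_2 = 8*a*b - 5/3*a - 5*b - 56/3, LT = a*b.

S(f_1,f_2): lcm = a*b. S = 85/24*a + 1/8*b - 22/3.
  leading term a: no divisor's leading term divides it; move 85/24*a to the remainder.
  leading term b: no divisor's leading term divides it; move 1/8*b to the remainder.
  leading term 1: no divisor's leading term divides it; move -22/3 to the remainder.
  remainder 85/24*a + 1/8*b - 22/3 ≠ 0; add g_3 = 85/24*a + 1/8*b - 22/3 to the basis.

S(f_1,g_3): lcm = a*b. S = 10/3*a - 3/85*b**2 + 267/170*b - 29/3.
  leading term a: subtract (16/17)·g_3 from 10/3*a - 3/85*b**2 + 267/170*b - 29/3 → -3/85*b**2 + 247/170*b - 47/17
  leading term b**2: no divisor's leading term divides it; move -3/85*b**2 to the remainder.
  leading term b: no divisor's leading term divides it; move 247/170*b to the remainder.
  leading term 1: no divisor's leading term divides it; move -47/17 to the remainder.
  remainder -3/85*b**2 + 247/170*b - 47/17 ≠ 0; add g_4 = -3/85*b**2 + 247/170*b - 47/17 to the basis.

The other S-polynomials (S(f_2,g_3), S(f_1,g_4), S(f_2,g_4), S(g_3,g_4)) all reduce to 0 modulo the current basis, so we have a Gröbner basis.
Inter-reduce: drop elements whose leading term is divisible by another's, tail-reduce, and make monic.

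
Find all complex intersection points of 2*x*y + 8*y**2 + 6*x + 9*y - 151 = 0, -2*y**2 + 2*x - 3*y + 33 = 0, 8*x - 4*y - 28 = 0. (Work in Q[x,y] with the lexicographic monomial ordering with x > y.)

Compute a lex Gröbner basis by Buchberger's algorithm.
f_1 = 2*x*y + 6*x + 8*y**2 + 9*y - 151, LT = x*y.
f_2 = 2*x - 2*y**2 - 3*y + 33, LT = x.
f_3 = 8*x - 4*y - 28, LT = x.

S(f_1,f_2): lcm = x*y. S = 3*x + y**3 + 11/2*y**2 - 12*y - 151/2.
  reduce S modulo (f_1, f_2, f_3):
  remainder y**3 + 17/2*y**2 - 15/2*y - 125 ≠ 0; add h_4 = y**3 + 17/2*y**2 - 15/2*y - 125 to the basis.

S(f_1,f_3): lcm = x*y. S = 3*x + 9/2*y**2 + 8*y - 151/2.
  reduce S modulo (f_1, f_2, f_3, h_4):
  remainder 15/2*y**2 + 25/2*y - 125 ≠ 0; add h_5 = 15/2*y**2 + 25/2*y - 125 to the basis.

S(f_2,f_3): lcm = x. S = -y**2 - y + 20.
  reduce S modulo (f_1, f_2, f_3, h_4, h_5):
  remainder 2/3*y + 10/3 ≠ 0; add h_6 = 2/3*y + 10/3 to the basis.

The other S-polynomials (S(f_1,h_4), S(f_2,h_4), S(f_3,h_4), S(f_1,h_5), S(f_2,h_5), S(f_3,h_5), S(h_4,h_5), S(f_1,h_6), S(f_2,h_6), S(f_3,h_6), S(h_4,h_6), S(h_5,h_6)) all reduce to 0 modulo the current basis, so we have a Gröbner basis.
Inter-reduce: drop elements whose leading term is divisible by another's, tail-reduce, and make monic.
Reduced Gröbner basis: {x - 1, y + 5}.

From the last basis element, y + 5 = 0, so y takes values in {-5}. Each choice, substituted upward through the basis, yields the corresponding point(s) of the solution set.
  y = -5: the earlier basis element becomes x - 1 = 0, giving x = 1 — point (1, -5).

{(1, -5)}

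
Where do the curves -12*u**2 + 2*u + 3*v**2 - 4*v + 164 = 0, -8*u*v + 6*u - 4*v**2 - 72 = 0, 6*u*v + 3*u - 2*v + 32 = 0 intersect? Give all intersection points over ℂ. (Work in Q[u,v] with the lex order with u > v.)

{(4, -2)}

Compute a lex Gröbner basis by Buchberger's algorithm.
f_1 = -12*u**2 + 2*u + 3*v**2 - 4*v + 164, LT = u**2.
f_2 = -8*u*v + 6*u - 4*v**2 - 72, LT = u*v.
f_3 = 6*u*v + 3*u - 2*v + 32, LT = u*v.

S(f_1,f_2): lcm = u**2*v. S = 3/4*u**2 - 1/2*u*v**2 - 1/6*u*v - 9*u - 1/4*v**3 + 1/3*v**2 - 41/3*v.
  leading term u**2: subtract (-1/16)·f_1 from 3/4*u**2 - 1/2*u*v**2 - 1/6*u*v - 9*u - 1/4*v**3 + 1/3*v**2 - 41/3*v → -1/2*u*v**2 - 1/6*u*v - 71/8*u - 1/4*v**3 + 25/48*v**2 - 167/12*v + 41/4
  leading term u*v**2: subtract (1/16*v)·f_2 from -1/2*u*v**2 - 1/6*u*v - 71/8*u - 1/4*v**3 + 25/48*v**2 - 167/12*v + 41/4 → -13/24*u*v - 71/8*u + 25/48*v**2 - 113/12*v + 41/4
  leading term u*v: subtract (13/192)·f_2 from -13/24*u*v - 71/8*u + 25/48*v**2 - 113/12*v + 41/4 → -297/32*u + 19/24*v**2 - 113/12*v + 121/8
  leading term u: no divisor's leading term divides it; move -297/32*u to the remainder.
  leading term v**2: no divisor's leading term divides it; move 19/24*v**2 to the remainder.
  leading term v: no divisor's leading term divides it; move -113/12*v to the remainder.
  leading term 1: no divisor's leading term divides it; move 121/8 to the remainder.
  remainder -297/32*u + 19/24*v**2 - 113/12*v + 121/8 ≠ 0; add h_4 = -297/32*u + 19/24*v**2 - 113/12*v + 121/8 to the basis.

S(f_1,f_3): lcm = u**2*v. S = -1/2*u**2 + 1/6*u*v - 16/3*u - 1/4*v**3 + 1/3*v**2 - 41/3*v.
  leading term u**2: subtract (1/24)·f_1 from -1/2*u**2 + 1/6*u*v - 16/3*u - 1/4*v**3 + 1/3*v**2 - 41/3*v → 1/6*u*v - 65/12*u - 1/4*v**3 + 5/24*v**2 - 27/2*v - 41/6
  leading term u*v: subtract (-1/48)·f_2 from 1/6*u*v - 65/12*u - 1/4*v**3 + 5/24*v**2 - 27/2*v - 41/6 → -127/24*u - 1/4*v**3 + 1/8*v**2 - 27/2*v - 25/3
  leading term u: subtract (508/891)·h_4 from -127/24*u - 1/4*v**3 + 1/8*v**2 - 27/2*v - 25/3 → -1/4*v**3 - 6979/21384*v**2 - 43469/5346*v - 2747/162
  leading term v**3: no divisor's leading term divides it; move -1/4*v**3 to the remainder.
  leading term v**2: no divisor's leading term divides it; move -6979/21384*v**2 to the remainder.
  leading term v: no divisor's leading term divides it; move -43469/5346*v to the remainder.
  leading term 1: no divisor's leading term divides it; move -2747/162 to the remainder.
  remainder -1/4*v**3 - 6979/21384*v**2 - 43469/5346*v - 2747/162 ≠ 0; add h_5 = -1/4*v**3 - 6979/21384*v**2 - 43469/5346*v - 2747/162 to the basis.

S(f_2,f_3): lcm = u*v. S = -5/4*u + 1/2*v**2 + 1/3*v + 11/3.
  leading term u: subtract (40/297)·h_4 from -5/4*u + 1/2*v**2 + 1/3*v + 11/3 → 701/1782*v**2 + 1427/891*v + 44/27
  leading term v**2: no divisor's leading term divides it; move 701/1782*v**2 to the remainder.
  leading term v: no divisor's leading term divides it; move 1427/891*v to the remainder.
  leading term 1: no divisor's leading term divides it; move 44/27 to the remainder.
  remainder 701/1782*v**2 + 1427/891*v + 44/27 ≠ 0; add h_6 = 701/1782*v**2 + 1427/891*v + 44/27 to the basis.

S(f_1,h_4): lcm = u**2. S = 76/891*u*v**2 - 904/891*u*v + 79/54*u - 1/4*v**2 + 1/3*v - 41/3.
  leading term u*v**2: subtract (-19/1782*v)·f_2 from 76/891*u*v**2 - 904/891*u*v + 79/54*u - 1/4*v**2 + 1/3*v - 41/3 → -77/81*u*v + 79/54*u - 38/891*v**3 - 1/4*v**2 - 43/99*v - 41/3
  leading term u*v: subtract (77/648)·f_2 from -77/81*u*v + 79/54*u - 38/891*v**3 - 1/4*v**2 - 43/99*v - 41/3 → 3/4*u - 38/891*v**3 + 73/324*v**2 - 43/99*v - 46/9
  leading term u: subtract (-8/99)·h_4 from 3/4*u - 38/891*v**3 + 73/324*v**2 - 43/99*v - 46/9 → -38/891*v**3 + 1031/3564*v**2 - 355/297*v - 35/9
  leading term v**3: subtract (152/891)·h_5 from -38/891*v**3 + 1031/3564*v**2 - 355/297*v - 35/9 → 3286267/9526572*v**2 + 456899/2381643*v - 71893/72171
  leading term v**2: subtract (3286267/3747546)·h_6 from 3286267/9526572*v**2 + 456899/2381643*v - 71893/72171 → -13632763/11242638*v - 13632763/5621319
  leading term v: no divisor's leading term divides it; move -13632763/11242638*v to the remainder.
  leading term 1: no divisor's leading term divides it; move -13632763/5621319 to the remainder.
  remainder -13632763/11242638*v - 13632763/5621319 ≠ 0; add h_7 = -13632763/11242638*v - 13632763/5621319 to the basis.

The other S-polynomials (S(f_2,h_4), S(f_3,h_4), S(f_1,h_5), S(f_2,h_5), S(f_3,h_5), S(h_4,h_5), S(f_1,h_6), S(f_2,h_6), S(f_3,h_6), S(h_4,h_6), S(h_5,h_6), S(f_1,h_7), S(f_2,h_7), S(f_3,h_7), S(h_4,h_7), S(h_5,h_7), S(h_6,h_7)) all reduce to 0 modulo the current basis, so we have a Gröbner basis.
Inter-reduce: drop elements whose leading term is divisible by another's, tail-reduce, and make monic.
Reduced Gröbner basis: {u - 4, v + 2}.

A lex Gröbner basis eliminates variables successively. Here v + 2 depends only on v, with roots {-2}; lifting each root through the earlier basis elements recovers the full solutions.
  v = -2: the earlier basis element becomes u - 4 = 0, giving u = 4 — point (4, -2).
Each listed point satisfies every original equation (direct substitution).
A lex Gröbner basis triangularizes the system, enabling back-substitution.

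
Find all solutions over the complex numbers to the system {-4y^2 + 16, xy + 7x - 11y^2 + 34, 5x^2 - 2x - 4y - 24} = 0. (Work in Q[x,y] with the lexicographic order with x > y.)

Compute a lex Gröbner basis by Buchberger's algorithm.
f_1 = -4y^2 + 16, LT = y^2.
f_2 = xy + 7x - 11y^2 + 34, LT = xy.
f_3 = 5x^2 - 2x - 4y - 24, LT = x^2.

S(f_1,f_2): lcm = xy^2. S = -7xy - 4x + 11y^3 - 34y.
  leading term xy: subtract (-7)·f_2 from -7xy - 4x + 11y^3 - 34y → 45x + 11y^3 - 77y^2 - 34y + 238
  leading term x: no divisor's leading term divides it; move 45x to the remainder.
  leading term y^3: subtract (-11/4y)·f_1 from 11y^3 - 77y^2 - 34y + 238 → -77y^2 + 10y + 238
  leading term y^2: subtract (77/4)·f_1 from -77y^2 + 10y + 238 → 10y - 70
  leading term y: no divisor's leading term divides it; move 10y to the remainder.
  leading term 1: no divisor's leading term divides it; move -70 to the remainder.
  remainder 45x + 10y - 70 ≠ 0; add h_4 = 45x + 10y - 70 to the basis.

S(f_1,f_3): leading monomials are coprime, so the S-polynomial reduces to 0 (Buchberger's first criterion).
S(f_2,f_3): lcm = x^2y. S = 7x^2 - 11xy^2 + 2/5xy + 34x + 4/5y^2 + 24/5y.
  leading term x^2: subtract (7/5)·f_3 from 7x^2 - 11xy^2 + 2/5xy + 34x + 4/5y^2 + 24/5y → -11xy^2 + 2/5xy + 184/5x + 4/5y^2 + 52/5y + 168/5
  leading term xy^2: subtract (11/4x)·f_1 from -11xy^2 + 2/5xy + 184/5x + 4/5y^2 + 52/5y + 168/5 → 2/5xy - 36/5x + 4/5y^2 + 52/5y + 168/5
  leading term xy: subtract (2/5)·f_2 from 2/5xy - 36/5x + 4/5y^2 + 52/5y + 168/5 → -10x + 26/5y^2 + 52/5y + 20
  leading term x: subtract (-2/9)·h_4 from -10x + 26/5y^2 + 52/5y + 20 → 26/5y^2 + 568/45y + 40/9
  leading term y^2: subtract (-13/10)·f_1 from 26/5y^2 + 568/45y + 40/9 → 568/45y + 1136/45
  leading term y: no divisor's leading term divides it; move 568/45y to the remainder.
  leading term 1: no divisor's leading term divides it; move 1136/45 to the remainder.
  remainder 568/45y + 1136/45 ≠ 0; add h_5 = 568/45y + 1136/45 to the basis.

S(f_1,h_4): leading monomials are coprime, so the S-polynomial reduces to 0 (Buchberger's first criterion).
S(f_2,h_4): lcm = xy. S = 7x - 101/9y^2 + 14/9y + 34.
  leading term x: subtract (7/45)·h_4 from 7x - 101/9y^2 + 14/9y + 34 → -101/9y^2 + 404/9
  leading term y^2: subtract (101/36)·f_1 from -101/9y^2 + 404/9 → 0
  remainder 0.

S(f_3,h_4): lcm = x^2. S = -2/9xy + 52/45x - 4/5y - 24/5.
  leading term xy: subtract (-2/9)·f_2 from -2/9xy + 52/45x - 4/5y - 24/5 → 122/45x - 22/9y^2 - 4/5y + 124/45
  leading term x: subtract (122/2025)·h_4 from 122/45x - 22/9y^2 - 4/5y + 124/45 → -22/9y^2 - 568/405y + 2824/405
  leading term y^2: subtract (11/18)·f_1 from -22/9y^2 - 568/405y + 2824/405 → -568/405y - 1136/405
  leading term y: subtract (-1/9)·h_5 from -568/405y - 1136/405 → 0
  remainder 0.

S(f_1,h_5): lcm = y^2. S = -2y - 4.
  leading term y: subtract (-45/284)·h_5 from -2y - 4 → 0
  remainder 0.

S(f_2,h_5): lcm = xy. S = 5x - 11y^2 + 34.
  leading term x: subtract (1/9)·h_4 from 5x - 11y^2 + 34 → -11y^2 - 10/9y + 376/9
  leading term y^2: subtract (11/4)·f_1 from -11y^2 - 10/9y + 376/9 → -10/9y - 20/9
  leading term y: subtract (-25/284)·h_5 from -10/9y - 20/9 → 0
  remainder 0.

S(f_3,h_5): leading monomials are coprime, so the S-polynomial reduces to 0 (Buchberger's first criterion).
S(h_4,h_5): leading monomials are coprime, so the S-polynomial reduces to 0 (Buchberger's first criterion).
Every S-polynomial of the final basis reduces to 0, so we have a Gröbner basis.
Inter-reduce: drop elements whose leading term is divisible by another's, tail-reduce, and make monic.
Reduced Gröbner basis: {x - 2, y + 2}.

From the last basis element, y + 2 = 0, so y takes values in {-2}. Each choice, substituted upward through the basis, yields the corresponding point(s) of the solution set.
  y = -2: the earlier basis element becomes x - 2 = 0, giving x = 2 — point (2, -2).
A lex Gröbner basis triangularizes the system, enabling back-substitution.

{(2, -2)}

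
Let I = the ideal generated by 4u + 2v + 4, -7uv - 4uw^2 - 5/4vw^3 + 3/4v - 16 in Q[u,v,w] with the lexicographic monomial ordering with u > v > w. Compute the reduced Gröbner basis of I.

G = {u + 1/2v + 1, v^2 - 5/14vw^3 + 4/7vw^2 + 31/14v + 8/7w^2 - 32/7}

This is the nonlinear analogue of row-reducing a linear system.

f_1 = 4u + 2v + 4, LT = u.
f_2 = -7uv - 4uw^2 - 5/4vw^3 + 3/4v - 16, LT = uv.

S(f_1,f_2): lcm = uv. S = -4/7uw^2 + 1/2v^2 - 5/28vw^3 + 31/28v - 16/7.
  leading term uw^2: subtract (-1/7w^2)·f_1 from -4/7uw^2 + 1/2v^2 - 5/28vw^3 + 31/28v - 16/7 → 1/2v^2 - 5/28vw^3 + 2/7vw^2 + 31/28v + 4/7w^2 - 16/7
  leading term v^2: no divisor's leading term divides it; move 1/2v^2 to the remainder.
  leading term vw^3: no divisor's leading term divides it; move -5/28vw^3 to the remainder.
  leading term vw^2: no divisor's leading term divides it; move 2/7vw^2 to the remainder.
  leading term v: no divisor's leading term divides it; move 31/28v to the remainder.
  leading term w^2: no divisor's leading term divides it; move 4/7w^2 to the remainder.
  leading term 1: no divisor's leading term divides it; move -16/7 to the remainder.
  remainder 1/2v^2 - 5/28vw^3 + 2/7vw^2 + 31/28v + 4/7w^2 - 16/7 ≠ 0; add g_3 = 1/2v^2 - 5/28vw^3 + 2/7vw^2 + 31/28v + 4/7w^2 - 16/7 to the basis.

The other S-polynomials (S(f_1,g_3), S(f_2,g_3)) all reduce to 0 modulo the current basis, so we have a Gröbner basis.
Inter-reduce: drop elements whose leading term is divisible by another's, tail-reduce, and make monic.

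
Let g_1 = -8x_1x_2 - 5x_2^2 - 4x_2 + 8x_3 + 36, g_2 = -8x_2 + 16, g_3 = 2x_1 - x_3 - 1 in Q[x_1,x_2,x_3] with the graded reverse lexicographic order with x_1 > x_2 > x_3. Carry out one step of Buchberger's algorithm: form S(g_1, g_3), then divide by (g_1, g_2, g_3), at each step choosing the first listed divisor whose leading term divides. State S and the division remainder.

S(g_1, g_3) = 5/8x_2^2 + 1/2x_2x_3 + x_2 - x_3 - 9/2; remainder on division = 0.

lcm(LM(g_1), LM(g_3)) = x_1x_2.
S = (lcm/LT(g_1))·g_1 − (lcm/LT(g_3))·g_3 = 5/8x_2^2 + 1/2x_2x_3 + x_2 - x_3 - 9/2.
Reduce S modulo (g_1, g_2, g_3) in that order:
  leading term x_2^2: subtract (-5/64x_2)·g_2 from 5/8x_2^2 + 1/2x_2x_3 + x_2 - x_3 - 9/2 → 1/2x_2x_3 + 9/4x_2 - x_3 - 9/2
  leading term x_2x_3: subtract (-1/16x_3)·g_2 from 1/2x_2x_3 + 9/4x_2 - x_3 - 9/2 → 9/4x_2 - 9/2
  leading term x_2: subtract (-9/32)·g_2 from 9/4x_2 - 9/2 → 0
The remainder is 0, so this S-polynomial contributes no new basis element.
This is the inner loop of Buchberger's algorithm — each nonzero remainder becomes a new basis element.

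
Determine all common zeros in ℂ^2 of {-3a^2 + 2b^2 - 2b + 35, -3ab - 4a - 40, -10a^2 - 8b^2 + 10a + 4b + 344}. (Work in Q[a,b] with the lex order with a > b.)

{(5, -4)}

Compute a lex Gröbner basis by Buchberger's algorithm.
f_1 = -3a^2 + 2b^2 - 2b + 35, LT = a^2.
f_2 = -3ab - 4a - 40, LT = ab.
f_3 = -10a^2 + 10a - 8b^2 + 4b + 344, LT = a^2.

S(f_1,f_2): lcm = a^2b. S = -4/3a^2 - 40/3a - 2/3b^3 + 2/3b^2 - 35/3b.
  leading term a^2: subtract (4/9)·f_1 from -4/3a^2 - 40/3a - 2/3b^3 + 2/3b^2 - 35/3b → -40/3a - 2/3b^3 - 2/9b^2 - 97/9b - 140/9
  leading term a: no divisor's leading term divides it; move -40/3a to the remainder.
  leading term b^3: no divisor's leading term divides it; move -2/3b^3 to the remainder.
  leading term b^2: no divisor's leading term divides it; move -2/9b^2 to the remainder.
  leading term b: no divisor's leading term divides it; move -97/9b to the remainder.
  leading term 1: no divisor's leading term divides it; move -140/9 to the remainder.
  remainder -40/3a - 2/3b^3 - 2/9b^2 - 97/9b - 140/9 ≠ 0; add h_4 = -40/3a - 2/3b^3 - 2/9b^2 - 97/9b - 140/9 to the basis.

S(f_1,f_3): lcm = a^2. S = a - 22/15b^2 + 16/15b + 341/15.
  leading term a: subtract (-3/40)·h_4 from a - 22/15b^2 + 16/15b + 341/15 → -1/20b^3 - 89/60b^2 + 31/120b + 647/30
  leading term b^3: no divisor's leading term divides it; move -1/20b^3 to the remainder.
  leading term b^2: no divisor's leading term divides it; move -89/60b^2 to the remainder.
  leading term b: no divisor's leading term divides it; move 31/120b to the remainder.
  leading term 1: no divisor's leading term divides it; move 647/30 to the remainder.
  remainder -1/20b^3 - 89/60b^2 + 31/120b + 647/30 ≠ 0; add h_5 = -1/20b^3 - 89/60b^2 + 31/120b + 647/30 to the basis.

S(f_2,f_3): lcm = a^2b. S = 4/3a^2 + ab + 40/3a - 4/5b^3 + 2/5b^2 + 172/5b.
  leading term a^2: subtract (-4/9)·f_1 from 4/3a^2 + ab + 40/3a - 4/5b^3 + 2/5b^2 + 172/5b → ab + 40/3a - 4/5b^3 + 58/45b^2 + 1508/45b + 140/9
  leading term ab: subtract (-1/3)·f_2 from ab + 40/3a - 4/5b^3 + 58/45b^2 + 1508/45b + 140/9 → 12a - 4/5b^3 + 58/45b^2 + 1508/45b + 20/9
  leading term a: subtract (-9/10)·h_4 from 12a - 4/5b^3 + 58/45b^2 + 1508/45b + 20/9 → -7/5b^3 + 49/45b^2 + 2143/90b - 106/9
  leading term b^3: subtract (28)·h_5 from -7/5b^3 + 49/45b^2 + 2143/90b - 106/9 → 1918/45b^2 + 746/45b - 27704/45
  leading term b^2: no divisor's leading term divides it; move 1918/45b^2 to the remainder.
  leading term b: no divisor's leading term divides it; move 746/45b to the remainder.
  leading term 1: no divisor's leading term divides it; move -27704/45 to the remainder.
  remainder 1918/45b^2 + 746/45b - 27704/45 ≠ 0; add h_6 = 1918/45b^2 + 746/45b - 27704/45 to the basis.

S(f_2,h_5): lcm = ab^3. S = -85/3ab^2 + 31/6ab + 1294/3a + 40/3b^2.
  leading term ab^2: subtract (85/9b)·f_2 from -85/3ab^2 + 31/6ab + 1294/3a + 40/3b^2 → 773/18ab + 1294/3a + 40/3b^2 + 3400/9b
  leading term ab: subtract (-773/54)·f_2 from 773/18ab + 1294/3a + 40/3b^2 + 3400/9b → 10100/27a + 40/3b^2 + 3400/9b - 15460/27
  leading term a: subtract (-505/18)·h_4 from 10100/27a + 40/3b^2 + 3400/9b - 15460/27 → -505/27b^3 + 575/81b^2 + 12215/162b - 81730/81
  leading term b^3: subtract (10100/27)·h_5 from -505/27b^3 + 575/81b^2 + 12215/162b - 81730/81 → 45520/81b^2 - 1720/81b - 735200/81
  leading term b^2: subtract (113800/8631)·h_6 from 45520/81b^2 - 1720/81b - 735200/81 → -6209480/25893b - 24837920/25893
  leading term b: no divisor's leading term divides it; move -6209480/25893b to the remainder.
  leading term 1: no divisor's leading term divides it; move -24837920/25893 to the remainder.
  remainder -6209480/25893b - 24837920/25893 ≠ 0; add h_7 = -6209480/25893b - 24837920/25893 to the basis.

The other S-polynomials (S(f_1,h_4), S(f_2,h_4), S(f_3,h_4), S(f_1,h_5), S(f_3,h_5), S(h_4,h_5), S(f_1,h_6), S(f_2,h_6), S(f_3,h_6), S(h_4,h_6), S(h_5,h_6), S(f_1,h_7), S(f_2,h_7), S(f_3,h_7), S(h_4,h_7), S(h_5,h_7), S(h_6,h_7)) all reduce to 0 modulo the current basis, so we have a Gröbner basis.
Inter-reduce: drop elements whose leading term is divisible by another's, tail-reduce, and make monic.
Reduced Gröbner basis: {a - 5, b + 4}.

A lex Gröbner basis eliminates variables successively. Here b + 4 depends only on b, with roots {-4}; lifting each root through the earlier basis elements recovers the full solutions.
  b = -4: the earlier basis element becomes a - 5 = 0, giving a = 5 — point (5, -4).
Substituting each solution back into the original system confirms all equations vanish.
A lex Gröbner basis triangularizes the system, enabling back-substitution.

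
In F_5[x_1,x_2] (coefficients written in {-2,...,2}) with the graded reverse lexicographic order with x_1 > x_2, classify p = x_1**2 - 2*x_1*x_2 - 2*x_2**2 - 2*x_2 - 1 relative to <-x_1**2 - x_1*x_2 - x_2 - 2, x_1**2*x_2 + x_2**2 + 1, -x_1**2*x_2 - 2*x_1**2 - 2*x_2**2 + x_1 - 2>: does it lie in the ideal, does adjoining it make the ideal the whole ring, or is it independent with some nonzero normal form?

First compute the reduced Gröbner basis of I by Buchberger's algorithm.
f_1 = -x_1**2 - x_1*x_2 - x_2 - 2, LT = x_1**2.
f_2 = x_1**2*x_2 + x_2**2 + 1, LT = x_1**2*x_2.
f_3 = -x_1**2*x_2 - 2*x_1**2 - 2*x_2**2 + x_1 - 2, LT = x_1**2*x_2.

S(f_1,f_2): lcm = x_1**2*x_2. S = x_1*x_2**2 + 2*x_2 - 1.
  reduce S modulo (f_1, f_2, f_3):
  remainder x_1*x_2**2 + 2*x_2 - 1 ≠ 0; add h_4 = x_1*x_2**2 + 2*x_2 - 1 to the basis.

S(f_1,f_3): lcm = x_1**2*x_2. S = x_1*x_2**2 - 2*x_1**2 - x_2**2 + x_1 + 2*x_2 - 2.
  reduce S modulo (f_1, f_2, f_3, h_4):
  remainder 2*x_1*x_2 - x_2**2 + x_1 + 2*x_2 - 2 ≠ 0; add h_5 = 2*x_1*x_2 - x_2**2 + x_1 + 2*x_2 - 2 to the basis.

S(f_1,h_4): lcm = x_1**2*x_2**2. S = x_1*x_2**3 + x_2**3 - 2*x_1*x_2 + 2*x_2**2 + x_1.
  reduce S modulo (f_1, f_2, f_3, h_4, h_5):
  remainder x_2**3 - x_2**2 + 2*x_1 - 2*x_2 - 2 ≠ 0; add h_6 = x_2**3 - x_2**2 + 2*x_1 - 2*x_2 - 2 to the basis.

S(f_3,h_4): lcm = x_1**2*x_2**2. S = 2*x_1**2*x_2 + 2*x_2**3 + 2*x_1*x_2 + x_1 + 2*x_2.
  reduce S modulo (f_1, f_2, f_3, h_4, h_5, h_6):
  remainder x_2**2 + x_1 - x_2 - 1 ≠ 0; add h_7 = x_2**2 + x_1 - x_2 - 1 to the basis.

S(f_1,h_5): lcm = x_1**2*x_2. S = -x_1*x_2**2 + 2*x_1**2 - x_1*x_2 + x_2**2 + x_1 + 2*x_2.
  reduce S modulo (f_1, f_2, f_3, h_4, h_5, h_6, h_7):
  remainder -2*x_1 + 2*x_2 - 1 ≠ 0; add h_8 = -2*x_1 + 2*x_2 - 1 to the basis.

S(f_2,h_6): lcm = x_1**2*x_2**3. S = x_1**2*x_2**2 + x_2**4 - 2*x_1**3 + 2*x_1**2*x_2 + 2*x_1**2 + x_2**2.
  reduce S modulo (f_1, f_2, f_3, h_4, h_5, h_6, h_7, h_8):
  remainder x_2 + 2 ≠ 0; add h_9 = x_2 + 2 to the basis.

The other S-polynomials (S(f_2,f_3), S(f_2,h_4), S(f_2,h_5), S(f_3,h_5), S(h_4,h_5), S(f_1,h_6), S(f_3,h_6), S(h_4,h_6), S(h_5,h_6), S(f_1,h_7), S(f_2,h_7), S(f_3,h_7), S(h_4,h_7), S(h_5,h_7), S(h_6,h_7), S(f_1,h_8), S(f_2,h_8), S(f_3,h_8), S(h_4,h_8), S(h_5,h_8), S(h_6,h_8), S(h_7,h_8), S(f_1,h_9), S(f_2,h_9), S(f_3,h_9), S(h_4,h_9), S(h_5,h_9), S(h_6,h_9), S(h_7,h_9), S(h_8,h_9)) all reduce to 0 modulo the current basis, so we have a Gröbner basis.
Inter-reduce: drop elements whose leading term is divisible by another's, tail-reduce, and make monic.
Reduced Gröbner basis: {x_1, x_2 + 2}.
Label its elements g_1 = x_1, g_2 = x_2 + 2.

Reduce p = x_1**2 - 2*x_1*x_2 - 2*x_2**2 - 2*x_2 - 1 modulo G:
  leading term x_1**2: subtract (x_1)·g_1 from x_1**2 - 2*x_1*x_2 - 2*x_2**2 - 2*x_2 - 1 → -2*x_1*x_2 - 2*x_2**2 - 2*x_2 - 1
  leading term x_1*x_2: subtract (-2*x_2)·g_1 from -2*x_1*x_2 - 2*x_2**2 - 2*x_2 - 1 → -2*x_2**2 - 2*x_2 - 1
  leading term x_2**2: subtract (-2*x_2)·g_2 from -2*x_2**2 - 2*x_2 - 1 → 2*x_2 - 1
  leading term x_2: subtract (2)·g_2 from 2*x_2 - 1 → 0
  normal form = 0.
Since the normal form is 0, p ∈ I.

x_1**2 - 2*x_1*x_2 - 2*x_2**2 - 2*x_2 - 1 lies in I (it reduces to 0).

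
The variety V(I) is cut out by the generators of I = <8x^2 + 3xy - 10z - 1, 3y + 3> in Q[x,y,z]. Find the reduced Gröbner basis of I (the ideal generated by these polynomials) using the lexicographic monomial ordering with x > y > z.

G = {x^2 - 3/8x - 5/4z - 1/8, y + 1}

f_1 = 8x^2 + 3xy - 10z - 1, LT = x^2.
f_2 = 3y + 3, LT = y.

The S-polynomials (S(f_1,f_2)) all reduce to 0 modulo the current basis, so we have a Gröbner basis.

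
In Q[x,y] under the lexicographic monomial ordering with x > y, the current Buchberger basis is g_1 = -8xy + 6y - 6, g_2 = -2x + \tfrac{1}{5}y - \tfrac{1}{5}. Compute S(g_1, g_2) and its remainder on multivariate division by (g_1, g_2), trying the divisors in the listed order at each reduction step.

lcm(LM(g_1), LM(g_2)) = xy.
S = (lcm/LT(g_1))·g_1 − (lcm/LT(g_2))·g_2 = \tfrac{1}{10}y^{2} - \tfrac{17}{20}y + \tfrac{3}{4}.
Reduce S modulo (g_1, g_2) in that order:
  leading term y^{2}: no divisor's leading term divides it; move \tfrac{1}{10}y^{2} to the remainder.
  leading term y: no divisor's leading term divides it; move -\tfrac{17}{20}y to the remainder.
  leading term 1: no divisor's leading term divides it; move \tfrac{3}{4} to the remainder.
The remainder \tfrac{1}{10}y^{2} - \tfrac{17}{20}y + \tfrac{3}{4} is nonzero, so it would be added as the next basis element.

S(g_1, g_2) = \tfrac{1}{10}y^{2} - \tfrac{17}{20}y + \tfrac{3}{4}; remainder on division = \tfrac{1}{10}y^{2} - \tfrac{17}{20}y + \tfrac{3}{4}.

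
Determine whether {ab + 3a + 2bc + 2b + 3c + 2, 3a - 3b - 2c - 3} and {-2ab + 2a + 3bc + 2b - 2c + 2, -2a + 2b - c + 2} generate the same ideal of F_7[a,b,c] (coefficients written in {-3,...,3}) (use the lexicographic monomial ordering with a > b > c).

Since reduced Gröbner bases are canonical representatives of ideals under a given ordering, it suffices to compute and compare them.
Buchberger on the first generating set:
f_1 = ab + 3a + 2bc + 2b + 3c + 2, LT = ab.
f_2 = 3a - 3b - 2c - 3, LT = a.

S(f_1,f_2): lcm = ab. S = 3a + b^2 - 2bc + 3b + 3c + 2.
  leading term a: subtract (1)·f_2 from 3a + b^2 - 2bc + 3b + 3c + 2 → b^2 - 2bc - b - 2c - 2
  leading term b^2: no divisor's leading term divides it; move b^2 to the remainder.
  leading term bc: no divisor's leading term divides it; move -2bc to the remainder.
  leading term b: no divisor's leading term divides it; move -b to the remainder.
  leading term c: no divisor's leading term divides it; move -2c to the remainder.
  leading term 1: no divisor's leading term divides it; move -2 to the remainder.
  remainder b^2 - 2bc - b - 2c - 2 ≠ 0; add g_3 = b^2 - 2bc - b - 2c - 2 to the basis.

The other S-polynomials (S(f_1,g_3), S(f_2,g_3)) all reduce to 0 modulo the current basis, so we have a Gröbner basis.
Inter-reduce: drop elements whose leading term is divisible by another's, tail-reduce, and make monic.
Reduced Gröbner basis: {a - b - 3c - 1, b^2 - 2bc - b - 2c - 2}.

Buchberger on the second generating set:
h_1 = -2ab + 2a + 3bc + 2b - 2c + 2, LT = ab.
h_2 = -2a + 2b - c + 2, LT = a.

S(h_1,h_2): lcm = ab. S = -a + b^2 - 2bc + c - 1.
  leading term a: subtract (-3)·h_2 from -a + b^2 - 2bc + c - 1 → b^2 - 2bc - b - 2c - 2
  leading term b^2: no divisor's leading term divides it; move b^2 to the remainder.
  leading term bc: no divisor's leading term divides it; move -2bc to the remainder.
  leading term b: no divisor's leading term divides it; move -b to the remainder.
  leading term c: no divisor's leading term divides it; move -2c to the remainder.
  leading term 1: no divisor's leading term divides it; move -2 to the remainder.
  remainder b^2 - 2bc - b - 2c - 2 ≠ 0; add k_3 = b^2 - 2bc - b - 2c - 2 to the basis.

The other S-polynomials (S(h_1,k_3), S(h_2,k_3)) all reduce to 0 modulo the current basis, so we have a Gröbner basis.
Inter-reduce: drop elements whose leading term is divisible by another's, tail-reduce, and make monic.
Reduced Gröbner basis: {a - b - 3c - 1, b^2 - 2bc - b - 2c - 2}.

The two bases agree; hence the ideals are identical.

Yes, the ideals are equal.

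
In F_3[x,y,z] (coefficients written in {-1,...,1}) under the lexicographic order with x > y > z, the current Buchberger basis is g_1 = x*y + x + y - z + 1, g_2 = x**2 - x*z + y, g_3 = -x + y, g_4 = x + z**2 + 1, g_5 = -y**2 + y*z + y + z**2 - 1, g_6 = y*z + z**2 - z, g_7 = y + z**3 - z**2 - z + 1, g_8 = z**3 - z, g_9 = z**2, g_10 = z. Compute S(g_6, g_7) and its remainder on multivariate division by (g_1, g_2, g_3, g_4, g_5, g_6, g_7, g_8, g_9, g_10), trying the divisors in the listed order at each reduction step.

lcm(LM(g_6), LM(g_7)) = y*z.
S = (lcm/LT(g_6))·g_6 − (lcm/LT(g_7))·g_7 = -z**4 + z**3 - z**2 + z.
Reduce S modulo (g_1, g_2, g_3, g_4, g_5, g_6, g_7, g_8, g_9, g_10) in that order:
  leading term z**4: subtract (-z)·g_8 from -z**4 + z**3 - z**2 + z → z**3 + z**2 + z
  leading term z**3: subtract (1)·g_8 from z**3 + z**2 + z → z**2 - z
  leading term z**2: subtract (1)·g_9 from z**2 - z → -z
  leading term z: subtract (-1)·g_10 from -z → 0
The remainder is 0, so this S-polynomial contributes no new basis element.

S(g_6, g_7) = -z**4 + z**3 - z**2 + z; remainder on division = 0.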